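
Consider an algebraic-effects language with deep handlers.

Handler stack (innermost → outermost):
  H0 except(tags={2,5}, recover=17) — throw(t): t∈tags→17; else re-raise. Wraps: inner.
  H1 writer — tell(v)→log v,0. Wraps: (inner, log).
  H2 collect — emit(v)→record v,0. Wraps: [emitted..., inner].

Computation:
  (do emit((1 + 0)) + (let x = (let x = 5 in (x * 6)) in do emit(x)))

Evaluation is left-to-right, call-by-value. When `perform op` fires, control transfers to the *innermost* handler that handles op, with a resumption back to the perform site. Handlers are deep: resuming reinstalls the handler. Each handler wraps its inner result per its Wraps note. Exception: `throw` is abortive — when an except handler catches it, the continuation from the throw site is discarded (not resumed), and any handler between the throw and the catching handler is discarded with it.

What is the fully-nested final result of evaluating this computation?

Step-by-step:
emit(1) @ H2 ⇒ out+=1
emit(30) @ H2 ⇒ out+=30
H0 returns 0
H1 returns (0, ())
H2 returns [1, 30, (0, ())]
= [1, 30, (0, ())]

Answer: [1, 30, (0, ())]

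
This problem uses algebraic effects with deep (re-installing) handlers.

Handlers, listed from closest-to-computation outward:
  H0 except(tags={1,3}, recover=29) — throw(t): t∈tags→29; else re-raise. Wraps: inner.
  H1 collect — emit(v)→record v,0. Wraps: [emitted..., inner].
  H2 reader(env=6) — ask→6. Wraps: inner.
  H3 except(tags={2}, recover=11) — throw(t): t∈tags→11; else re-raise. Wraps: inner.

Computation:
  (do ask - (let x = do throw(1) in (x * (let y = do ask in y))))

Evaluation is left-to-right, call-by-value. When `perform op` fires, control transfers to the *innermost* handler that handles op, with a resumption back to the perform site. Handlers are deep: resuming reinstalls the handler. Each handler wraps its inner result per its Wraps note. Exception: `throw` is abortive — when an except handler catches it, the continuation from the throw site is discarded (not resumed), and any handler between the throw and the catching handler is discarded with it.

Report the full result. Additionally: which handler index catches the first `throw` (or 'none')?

Step-by-step:
ask @ H2 ⇒ 6
throw(1) @ H0 caught ⇒ 29
H1 returns [29]
H2 returns [29]
H3 returns [29]
= [29]

Answer: [29] ; first throw caught by: H0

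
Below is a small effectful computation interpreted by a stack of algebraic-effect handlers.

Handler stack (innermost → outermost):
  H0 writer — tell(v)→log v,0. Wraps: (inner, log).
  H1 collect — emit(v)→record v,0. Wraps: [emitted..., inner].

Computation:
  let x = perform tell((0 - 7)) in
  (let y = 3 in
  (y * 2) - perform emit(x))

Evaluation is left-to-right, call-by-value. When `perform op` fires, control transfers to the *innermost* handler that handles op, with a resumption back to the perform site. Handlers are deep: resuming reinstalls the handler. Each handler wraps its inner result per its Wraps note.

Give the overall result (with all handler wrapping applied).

Answer: [0, (6, (-7))]

Evaluation trace:
tell(-7) @ H0 ⇒ log+=-7
emit(0) @ H1 ⇒ out+=0
H0 returns (6, (-7))
H1 returns [0, (6, (-7))]
= [0, (6, (-7))]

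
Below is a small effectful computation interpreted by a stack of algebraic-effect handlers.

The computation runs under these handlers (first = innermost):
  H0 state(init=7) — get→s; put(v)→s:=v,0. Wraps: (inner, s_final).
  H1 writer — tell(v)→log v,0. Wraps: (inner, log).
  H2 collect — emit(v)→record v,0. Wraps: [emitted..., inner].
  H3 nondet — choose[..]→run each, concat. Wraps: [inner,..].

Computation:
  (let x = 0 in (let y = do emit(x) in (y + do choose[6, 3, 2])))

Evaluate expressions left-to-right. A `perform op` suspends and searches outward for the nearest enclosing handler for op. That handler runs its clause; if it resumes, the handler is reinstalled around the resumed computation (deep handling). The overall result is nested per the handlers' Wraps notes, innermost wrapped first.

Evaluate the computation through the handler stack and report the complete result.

Working:
emit(0) @ H2 ⇒ out+=0
choose[6, 3, 2] @ H3
  branch[0] choose=6:
    H0 returns (6, 7)
    H1 returns ((6, 7), ())
    H2 returns [0, ((6, 7), ())]
    H3 returns [[0, ((6, 7), ())]]
  branch[1] choose=3:
    H0 returns (3, 7)
    H1 returns ((3, 7), ())
    H2 returns [0, ((3, 7), ())]
    H3 returns [[0, ((3, 7), ())]]
  branch[2] choose=2:
    H0 returns (2, 7)
    H1 returns ((2, 7), ())
    H2 returns [0, ((2, 7), ())]
    H3 returns [[0, ((2, 7), ())]]
= [[0, ((6, 7), ())], [0, ((3, 7), ())], [0, ((2, 7), ())]]

Answer: [[0, ((6, 7), ())], [0, ((3, 7), ())], [0, ((2, 7), ())]]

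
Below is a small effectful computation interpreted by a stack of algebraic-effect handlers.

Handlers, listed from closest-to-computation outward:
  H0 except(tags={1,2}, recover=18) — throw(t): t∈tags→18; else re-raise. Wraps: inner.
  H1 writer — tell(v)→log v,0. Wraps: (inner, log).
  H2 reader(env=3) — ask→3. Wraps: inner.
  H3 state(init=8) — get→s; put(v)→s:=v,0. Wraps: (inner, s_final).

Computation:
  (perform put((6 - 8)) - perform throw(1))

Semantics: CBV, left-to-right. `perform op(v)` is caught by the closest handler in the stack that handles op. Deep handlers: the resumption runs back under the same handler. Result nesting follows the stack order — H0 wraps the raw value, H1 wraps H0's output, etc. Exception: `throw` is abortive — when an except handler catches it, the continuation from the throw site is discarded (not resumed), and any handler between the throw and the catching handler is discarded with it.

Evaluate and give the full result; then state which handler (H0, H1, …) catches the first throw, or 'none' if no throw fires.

Answer: ((18, ()), -2) ; first throw caught by: H0

Evaluation trace:
put(-2) @ H3 ⇒ s:=-2
throw(1) @ H0 caught ⇒ 18
H1 returns (18, ())
H2 returns (18, ())
H3 returns ((18, ()), -2)
= ((18, ()), -2)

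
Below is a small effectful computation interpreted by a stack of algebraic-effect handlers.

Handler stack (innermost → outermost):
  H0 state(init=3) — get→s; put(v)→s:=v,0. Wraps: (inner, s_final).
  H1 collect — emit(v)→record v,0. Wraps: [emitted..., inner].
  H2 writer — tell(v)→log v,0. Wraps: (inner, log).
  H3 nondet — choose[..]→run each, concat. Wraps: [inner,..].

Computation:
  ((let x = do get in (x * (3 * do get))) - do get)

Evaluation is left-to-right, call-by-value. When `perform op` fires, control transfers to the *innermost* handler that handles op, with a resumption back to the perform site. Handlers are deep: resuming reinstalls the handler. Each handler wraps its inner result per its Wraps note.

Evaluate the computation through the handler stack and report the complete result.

Answer: [([(24, 3)], ())]

Working:
get @ H0 ⇒ 3
get @ H0 ⇒ 3
get @ H0 ⇒ 3
H0 returns (24, 3)
H1 returns [(24, 3)]
H2 returns ([(24, 3)], ())
H3 returns [([(24, 3)], ())]
= [([(24, 3)], ())]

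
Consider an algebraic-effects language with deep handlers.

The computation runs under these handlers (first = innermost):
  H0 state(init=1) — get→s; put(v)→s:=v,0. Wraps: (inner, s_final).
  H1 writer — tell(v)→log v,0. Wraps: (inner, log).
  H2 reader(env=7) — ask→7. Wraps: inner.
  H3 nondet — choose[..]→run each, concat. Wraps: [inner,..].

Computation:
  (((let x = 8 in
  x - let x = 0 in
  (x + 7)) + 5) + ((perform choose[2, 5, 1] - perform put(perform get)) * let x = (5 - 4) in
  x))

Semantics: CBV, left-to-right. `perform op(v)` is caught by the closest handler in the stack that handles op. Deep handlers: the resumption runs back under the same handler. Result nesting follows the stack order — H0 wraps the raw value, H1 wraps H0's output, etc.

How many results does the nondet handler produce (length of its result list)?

Step-by-step:
choose[2, 5, 1] @ H3
  branch[0] choose=2:
    get @ H0 ⇒ 1
    put(1) @ H0 ⇒ s:=1
    H0 returns (8, 1)
    H1 returns ((8, 1), ())
    H2 returns ((8, 1), ())
    H3 returns [((8, 1), ())]
  branch[1] choose=5:
    get @ H0 ⇒ 1
    put(1) @ H0 ⇒ s:=1
    H0 returns (11, 1)
    H1 returns ((11, 1), ())
    H2 returns ((11, 1), ())
    H3 returns [((11, 1), ())]
  branch[2] choose=1:
    get @ H0 ⇒ 1
    put(1) @ H0 ⇒ s:=1
    H0 returns (7, 1)
    H1 returns ((7, 1), ())
    H2 returns ((7, 1), ())
    H3 returns [((7, 1), ())]
= [((8, 1), ()), ((11, 1), ()), ((7, 1), ())]

Answer: 3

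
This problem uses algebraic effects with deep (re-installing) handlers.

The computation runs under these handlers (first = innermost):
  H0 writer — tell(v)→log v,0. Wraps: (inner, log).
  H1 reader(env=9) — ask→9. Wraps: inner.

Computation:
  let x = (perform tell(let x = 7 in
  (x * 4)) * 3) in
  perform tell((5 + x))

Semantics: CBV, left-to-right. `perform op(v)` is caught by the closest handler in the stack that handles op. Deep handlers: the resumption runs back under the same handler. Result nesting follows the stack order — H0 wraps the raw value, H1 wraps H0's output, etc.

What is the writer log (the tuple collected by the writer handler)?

Answer: (28, 5)

Working:
tell(28) @ H0 ⇒ log+=28
tell(5) @ H0 ⇒ log+=5
H0 returns (0, (28, 5))
H1 returns (0, (28, 5))
= (0, (28, 5))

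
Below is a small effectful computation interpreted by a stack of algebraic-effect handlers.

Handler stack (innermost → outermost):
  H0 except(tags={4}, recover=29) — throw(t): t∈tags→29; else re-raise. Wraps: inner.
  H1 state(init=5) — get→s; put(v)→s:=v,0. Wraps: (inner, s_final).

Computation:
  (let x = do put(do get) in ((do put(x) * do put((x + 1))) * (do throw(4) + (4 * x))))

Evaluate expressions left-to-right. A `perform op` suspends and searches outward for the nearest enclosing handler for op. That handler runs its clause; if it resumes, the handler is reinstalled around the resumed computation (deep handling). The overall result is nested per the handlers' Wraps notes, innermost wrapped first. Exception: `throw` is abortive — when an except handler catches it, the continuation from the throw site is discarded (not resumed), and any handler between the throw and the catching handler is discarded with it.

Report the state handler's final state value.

Answer: 1

Step-by-step:
get @ H1 ⇒ 5
put(5) @ H1 ⇒ s:=5
put(0) @ H1 ⇒ s:=0
put(1) @ H1 ⇒ s:=1
throw(4) @ H0 caught ⇒ 29
H1 returns (29, 1)
= (29, 1)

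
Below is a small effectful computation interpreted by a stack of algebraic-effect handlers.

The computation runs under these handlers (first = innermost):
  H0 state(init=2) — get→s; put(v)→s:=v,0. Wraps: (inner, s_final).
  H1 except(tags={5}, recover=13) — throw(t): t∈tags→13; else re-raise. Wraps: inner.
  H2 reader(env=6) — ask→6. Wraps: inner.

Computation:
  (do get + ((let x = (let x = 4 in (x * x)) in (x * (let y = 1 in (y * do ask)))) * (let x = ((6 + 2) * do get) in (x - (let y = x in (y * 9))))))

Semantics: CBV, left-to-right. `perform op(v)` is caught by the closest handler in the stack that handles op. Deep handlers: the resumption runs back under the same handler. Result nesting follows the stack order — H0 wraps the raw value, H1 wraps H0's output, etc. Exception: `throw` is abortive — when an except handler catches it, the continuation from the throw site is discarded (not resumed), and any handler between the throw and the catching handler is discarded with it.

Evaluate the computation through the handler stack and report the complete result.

Evaluation trace:
get @ H0 ⇒ 2
ask @ H2 ⇒ 6
get @ H0 ⇒ 2
H0 returns (-12286, 2)
H1 returns (-12286, 2)
H2 returns (-12286, 2)
= (-12286, 2)

Answer: (-12286, 2)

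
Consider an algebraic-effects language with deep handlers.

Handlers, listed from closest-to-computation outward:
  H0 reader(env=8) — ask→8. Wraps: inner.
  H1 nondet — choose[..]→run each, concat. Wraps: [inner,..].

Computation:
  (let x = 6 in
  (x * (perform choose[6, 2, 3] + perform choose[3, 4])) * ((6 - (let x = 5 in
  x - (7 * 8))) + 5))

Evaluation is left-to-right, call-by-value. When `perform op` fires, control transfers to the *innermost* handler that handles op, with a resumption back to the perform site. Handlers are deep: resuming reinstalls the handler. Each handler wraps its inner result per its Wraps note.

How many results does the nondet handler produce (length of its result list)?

Working:
choose[6, 2, 3] @ H1
  branch[0] choose=6:
    choose[3, 4] @ H1
      branch[0] choose=3:
        H0 returns 3348
        H1 returns [3348]
      branch[1] choose=4:
        H0 returns 3720
        H1 returns [3720]
  branch[1] choose=2:
    choose[3, 4] @ H1
      branch[0] choose=3:
        H0 returns 1860
        H1 returns [1860]
      branch[1] choose=4:
        H0 returns 2232
        H1 returns [2232]
  branch[2] choose=3:
    choose[3, 4] @ H1
      branch[0] choose=3:
        H0 returns 2232
        H1 returns [2232]
      branch[1] choose=4:
        H0 returns 2604
        H1 returns [2604]
= [3348, 3720, 1860, 2232, 2232, 2604]

Answer: 6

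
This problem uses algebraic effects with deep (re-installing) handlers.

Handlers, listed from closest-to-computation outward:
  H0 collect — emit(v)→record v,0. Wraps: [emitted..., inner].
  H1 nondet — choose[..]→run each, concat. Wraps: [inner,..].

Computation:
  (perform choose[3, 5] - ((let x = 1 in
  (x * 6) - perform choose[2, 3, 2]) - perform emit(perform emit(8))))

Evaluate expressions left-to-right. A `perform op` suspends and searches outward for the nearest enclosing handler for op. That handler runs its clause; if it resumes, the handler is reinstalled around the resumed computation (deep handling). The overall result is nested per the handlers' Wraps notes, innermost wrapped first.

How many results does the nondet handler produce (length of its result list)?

Evaluation trace:
choose[3, 5] @ H1
  branch[0] choose=3:
    choose[2, 3, 2] @ H1
      branch[0] choose=2:
        emit(8) @ H0 ⇒ out+=8
        emit(0) @ H0 ⇒ out+=0
        H0 returns [8, 0, -1]
        H1 returns [[8, 0, -1]]
      branch[1] choose=3:
        emit(8) @ H0 ⇒ out+=8
        emit(0) @ H0 ⇒ out+=0
        H0 returns [8, 0, 0]
        H1 returns [[8, 0, 0]]
      branch[2] choose=2:
        emit(8) @ H0 ⇒ out+=8
        emit(0) @ H0 ⇒ out+=0
        H0 returns [8, 0, -1]
        H1 returns [[8, 0, -1]]
  branch[1] choose=5:
    choose[2, 3, 2] @ H1
      branch[0] choose=2:
        emit(8) @ H0 ⇒ out+=8
        emit(0) @ H0 ⇒ out+=0
        H0 returns [8, 0, 1]
        H1 returns [[8, 0, 1]]
      branch[1] choose=3:
        emit(8) @ H0 ⇒ out+=8
        emit(0) @ H0 ⇒ out+=0
        H0 returns [8, 0, 2]
        H1 returns [[8, 0, 2]]
      branch[2] choose=2:
        emit(8) @ H0 ⇒ out+=8
        emit(0) @ H0 ⇒ out+=0
        H0 returns [8, 0, 1]
        H1 returns [[8, 0, 1]]
= [[8, 0, -1], [8, 0, 0], [8, 0, -1], [8, 0, 1], [8, 0, 2], [8, 0, 1]]

Answer: 6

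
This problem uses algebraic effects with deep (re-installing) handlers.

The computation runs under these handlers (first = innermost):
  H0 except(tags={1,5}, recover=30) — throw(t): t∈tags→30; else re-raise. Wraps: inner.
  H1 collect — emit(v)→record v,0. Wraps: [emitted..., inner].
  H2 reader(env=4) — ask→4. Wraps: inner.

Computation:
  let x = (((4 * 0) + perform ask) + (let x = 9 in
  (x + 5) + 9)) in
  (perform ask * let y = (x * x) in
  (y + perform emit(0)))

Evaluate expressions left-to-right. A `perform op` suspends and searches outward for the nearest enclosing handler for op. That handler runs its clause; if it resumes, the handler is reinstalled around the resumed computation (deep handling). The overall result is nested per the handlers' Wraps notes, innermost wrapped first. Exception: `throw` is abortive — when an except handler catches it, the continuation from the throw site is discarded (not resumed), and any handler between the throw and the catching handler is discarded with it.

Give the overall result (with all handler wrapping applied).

Answer: [0, 2916]

Step-by-step:
ask @ H2 ⇒ 4
ask @ H2 ⇒ 4
emit(0) @ H1 ⇒ out+=0
H0 returns 2916
H1 returns [0, 2916]
H2 returns [0, 2916]
= [0, 2916]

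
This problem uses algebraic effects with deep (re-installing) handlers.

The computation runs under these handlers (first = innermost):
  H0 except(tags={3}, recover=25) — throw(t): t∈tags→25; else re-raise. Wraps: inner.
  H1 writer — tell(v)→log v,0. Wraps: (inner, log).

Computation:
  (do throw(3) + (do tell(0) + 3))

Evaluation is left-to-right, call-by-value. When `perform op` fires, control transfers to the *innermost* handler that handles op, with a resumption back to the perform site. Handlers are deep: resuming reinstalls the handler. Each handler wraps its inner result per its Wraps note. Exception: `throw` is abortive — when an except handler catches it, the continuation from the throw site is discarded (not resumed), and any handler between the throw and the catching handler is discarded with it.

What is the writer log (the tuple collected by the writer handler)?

Working:
throw(3) @ H0 caught ⇒ 25
H1 returns (25, ())
= (25, ())

Answer: ()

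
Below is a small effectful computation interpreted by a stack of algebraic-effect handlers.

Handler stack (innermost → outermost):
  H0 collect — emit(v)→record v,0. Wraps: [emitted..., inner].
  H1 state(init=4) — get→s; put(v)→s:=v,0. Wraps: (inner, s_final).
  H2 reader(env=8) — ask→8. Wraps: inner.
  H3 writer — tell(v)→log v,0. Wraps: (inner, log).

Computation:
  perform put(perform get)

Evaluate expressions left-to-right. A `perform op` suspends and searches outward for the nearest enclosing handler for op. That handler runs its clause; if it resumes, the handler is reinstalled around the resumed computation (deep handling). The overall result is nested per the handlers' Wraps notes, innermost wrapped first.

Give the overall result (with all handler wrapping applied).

Step-by-step:
get @ H1 ⇒ 4
put(4) @ H1 ⇒ s:=4
H0 returns [0]
H1 returns ([0], 4)
H2 returns ([0], 4)
H3 returns (([0], 4), ())
= (([0], 4), ())

Answer: (([0], 4), ())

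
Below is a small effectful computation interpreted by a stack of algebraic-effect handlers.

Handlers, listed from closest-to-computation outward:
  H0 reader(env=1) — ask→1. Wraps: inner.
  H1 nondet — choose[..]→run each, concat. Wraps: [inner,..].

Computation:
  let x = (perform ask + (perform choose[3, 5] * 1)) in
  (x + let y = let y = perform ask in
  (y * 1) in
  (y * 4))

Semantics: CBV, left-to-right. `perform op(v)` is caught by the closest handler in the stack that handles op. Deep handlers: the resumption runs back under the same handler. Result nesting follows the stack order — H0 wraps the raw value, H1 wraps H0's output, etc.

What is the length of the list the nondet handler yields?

Answer: 2

Evaluation trace:
ask @ H0 ⇒ 1
choose[3, 5] @ H1
  branch[0] choose=3:
    ask @ H0 ⇒ 1
    H0 returns 8
    H1 returns [8]
  branch[1] choose=5:
    ask @ H0 ⇒ 1
    H0 returns 10
    H1 returns [10]
= [8, 10]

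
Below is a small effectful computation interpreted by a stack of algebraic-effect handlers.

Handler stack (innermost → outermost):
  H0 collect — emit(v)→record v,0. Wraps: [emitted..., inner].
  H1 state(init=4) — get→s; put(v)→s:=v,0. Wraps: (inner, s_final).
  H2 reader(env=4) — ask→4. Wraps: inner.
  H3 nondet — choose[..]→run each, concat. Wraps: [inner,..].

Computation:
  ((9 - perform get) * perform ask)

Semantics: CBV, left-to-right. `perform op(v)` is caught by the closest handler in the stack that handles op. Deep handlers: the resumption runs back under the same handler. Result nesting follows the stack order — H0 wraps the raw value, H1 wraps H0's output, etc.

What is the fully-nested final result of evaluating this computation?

Answer: [([20], 4)]

Working:
get @ H1 ⇒ 4
ask @ H2 ⇒ 4
H0 returns [20]
H1 returns ([20], 4)
H2 returns ([20], 4)
H3 returns [([20], 4)]
= [([20], 4)]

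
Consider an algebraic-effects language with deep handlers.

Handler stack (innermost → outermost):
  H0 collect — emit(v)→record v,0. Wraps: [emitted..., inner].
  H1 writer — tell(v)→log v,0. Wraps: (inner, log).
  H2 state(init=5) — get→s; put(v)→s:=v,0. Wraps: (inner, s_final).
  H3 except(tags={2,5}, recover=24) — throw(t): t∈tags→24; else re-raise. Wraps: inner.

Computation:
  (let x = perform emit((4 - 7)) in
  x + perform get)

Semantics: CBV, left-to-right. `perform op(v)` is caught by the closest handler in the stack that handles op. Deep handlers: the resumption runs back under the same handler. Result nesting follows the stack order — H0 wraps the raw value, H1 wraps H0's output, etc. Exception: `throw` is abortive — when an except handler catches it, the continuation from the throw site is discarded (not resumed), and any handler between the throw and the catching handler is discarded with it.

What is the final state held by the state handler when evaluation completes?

Step-by-step:
emit(-3) @ H0 ⇒ out+=-3
get @ H2 ⇒ 5
H0 returns [-3, 5]
H1 returns ([-3, 5], ())
H2 returns (([-3, 5], ()), 5)
H3 returns (([-3, 5], ()), 5)
= (([-3, 5], ()), 5)

Answer: 5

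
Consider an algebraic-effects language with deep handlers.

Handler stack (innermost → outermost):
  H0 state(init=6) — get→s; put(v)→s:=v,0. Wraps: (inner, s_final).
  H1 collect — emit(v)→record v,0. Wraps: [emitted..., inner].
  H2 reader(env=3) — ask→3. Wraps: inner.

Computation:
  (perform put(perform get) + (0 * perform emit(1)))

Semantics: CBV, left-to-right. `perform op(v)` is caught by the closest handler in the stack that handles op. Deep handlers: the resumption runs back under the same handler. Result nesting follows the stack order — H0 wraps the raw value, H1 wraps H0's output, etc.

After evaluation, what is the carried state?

Answer: 6

Working:
get @ H0 ⇒ 6
put(6) @ H0 ⇒ s:=6
emit(1) @ H1 ⇒ out+=1
H0 returns (0, 6)
H1 returns [1, (0, 6)]
H2 returns [1, (0, 6)]
= [1, (0, 6)]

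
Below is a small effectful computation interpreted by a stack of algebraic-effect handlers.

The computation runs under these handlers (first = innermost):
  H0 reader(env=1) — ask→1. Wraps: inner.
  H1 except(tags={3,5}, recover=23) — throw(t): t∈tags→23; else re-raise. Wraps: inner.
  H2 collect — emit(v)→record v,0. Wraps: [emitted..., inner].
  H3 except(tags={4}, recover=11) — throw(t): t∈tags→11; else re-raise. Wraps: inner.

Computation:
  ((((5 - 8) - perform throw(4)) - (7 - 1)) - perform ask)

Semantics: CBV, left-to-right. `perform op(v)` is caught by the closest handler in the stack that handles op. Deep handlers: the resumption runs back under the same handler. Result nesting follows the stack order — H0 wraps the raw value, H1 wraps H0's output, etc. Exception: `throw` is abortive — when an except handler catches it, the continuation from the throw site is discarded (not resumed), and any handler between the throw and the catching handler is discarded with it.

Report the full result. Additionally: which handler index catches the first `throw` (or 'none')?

Answer: 11 ; first throw caught by: H3

Working:
throw(4) @ H1 re-raised
throw(4) @ H3 caught ⇒ 11
= 11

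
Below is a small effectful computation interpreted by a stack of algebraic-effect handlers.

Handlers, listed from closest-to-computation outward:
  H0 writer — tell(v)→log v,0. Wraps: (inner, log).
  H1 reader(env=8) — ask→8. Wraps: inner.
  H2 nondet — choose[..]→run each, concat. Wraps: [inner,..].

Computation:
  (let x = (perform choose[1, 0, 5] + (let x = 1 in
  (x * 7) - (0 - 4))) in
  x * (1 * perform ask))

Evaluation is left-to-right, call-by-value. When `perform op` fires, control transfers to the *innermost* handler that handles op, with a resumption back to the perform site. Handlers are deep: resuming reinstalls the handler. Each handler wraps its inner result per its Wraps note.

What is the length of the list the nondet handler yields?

Working:
choose[1, 0, 5] @ H2
  branch[0] choose=1:
    ask @ H1 ⇒ 8
    H0 returns (96, ())
    H1 returns (96, ())
    H2 returns [(96, ())]
  branch[1] choose=0:
    ask @ H1 ⇒ 8
    H0 returns (88, ())
    H1 returns (88, ())
    H2 returns [(88, ())]
  branch[2] choose=5:
    ask @ H1 ⇒ 8
    H0 returns (128, ())
    H1 returns (128, ())
    H2 returns [(128, ())]
= [(96, ()), (88, ()), (128, ())]

Answer: 3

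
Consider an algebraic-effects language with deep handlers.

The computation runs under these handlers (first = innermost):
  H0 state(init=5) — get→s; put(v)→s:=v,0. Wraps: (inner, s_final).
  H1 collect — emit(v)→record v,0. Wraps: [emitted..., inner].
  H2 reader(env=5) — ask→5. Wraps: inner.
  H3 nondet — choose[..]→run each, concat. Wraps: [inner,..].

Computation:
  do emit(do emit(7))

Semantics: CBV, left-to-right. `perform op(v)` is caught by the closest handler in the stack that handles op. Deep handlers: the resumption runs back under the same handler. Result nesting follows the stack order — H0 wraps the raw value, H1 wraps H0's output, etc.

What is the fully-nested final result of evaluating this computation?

Answer: [[7, 0, (0, 5)]]

Evaluation trace:
emit(7) @ H1 ⇒ out+=7
emit(0) @ H1 ⇒ out+=0
H0 returns (0, 5)
H1 returns [7, 0, (0, 5)]
H2 returns [7, 0, (0, 5)]
H3 returns [[7, 0, (0, 5)]]
= [[7, 0, (0, 5)]]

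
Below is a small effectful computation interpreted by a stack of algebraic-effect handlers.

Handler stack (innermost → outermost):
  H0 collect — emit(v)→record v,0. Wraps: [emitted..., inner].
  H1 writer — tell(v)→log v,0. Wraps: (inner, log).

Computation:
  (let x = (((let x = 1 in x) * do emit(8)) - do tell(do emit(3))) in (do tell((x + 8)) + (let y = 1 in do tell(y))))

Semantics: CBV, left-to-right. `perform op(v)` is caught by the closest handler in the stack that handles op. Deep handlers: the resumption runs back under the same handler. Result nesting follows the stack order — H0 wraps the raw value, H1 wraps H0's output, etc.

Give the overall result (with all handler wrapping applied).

Answer: ([8, 3, 0], (0, 8, 1))

Step-by-step:
emit(8) @ H0 ⇒ out+=8
emit(3) @ H0 ⇒ out+=3
tell(0) @ H1 ⇒ log+=0
tell(8) @ H1 ⇒ log+=8
tell(1) @ H1 ⇒ log+=1
H0 returns [8, 3, 0]
H1 returns ([8, 3, 0], (0, 8, 1))
= ([8, 3, 0], (0, 8, 1))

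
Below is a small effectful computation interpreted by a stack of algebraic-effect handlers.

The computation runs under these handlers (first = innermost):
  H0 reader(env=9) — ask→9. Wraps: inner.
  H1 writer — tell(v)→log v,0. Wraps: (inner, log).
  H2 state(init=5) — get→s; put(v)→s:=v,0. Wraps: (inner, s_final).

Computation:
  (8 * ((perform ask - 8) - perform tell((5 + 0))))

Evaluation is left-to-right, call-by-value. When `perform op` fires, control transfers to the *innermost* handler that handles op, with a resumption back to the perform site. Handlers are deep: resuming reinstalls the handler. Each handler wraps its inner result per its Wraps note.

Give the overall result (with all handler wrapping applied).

Answer: ((8, (5)), 5)

Working:
ask @ H0 ⇒ 9
tell(5) @ H1 ⇒ log+=5
H0 returns 8
H1 returns (8, (5))
H2 returns ((8, (5)), 5)
= ((8, (5)), 5)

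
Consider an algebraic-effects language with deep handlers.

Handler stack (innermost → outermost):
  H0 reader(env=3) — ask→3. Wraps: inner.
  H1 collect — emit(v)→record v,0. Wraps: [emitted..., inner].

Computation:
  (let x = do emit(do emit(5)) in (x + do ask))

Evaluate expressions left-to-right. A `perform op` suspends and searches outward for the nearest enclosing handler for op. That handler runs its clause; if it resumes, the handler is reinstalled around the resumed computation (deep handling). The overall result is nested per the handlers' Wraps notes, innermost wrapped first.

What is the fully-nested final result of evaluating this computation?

Step-by-step:
emit(5) @ H1 ⇒ out+=5
emit(0) @ H1 ⇒ out+=0
ask @ H0 ⇒ 3
H0 returns 3
H1 returns [5, 0, 3]
= [5, 0, 3]

Answer: [5, 0, 3]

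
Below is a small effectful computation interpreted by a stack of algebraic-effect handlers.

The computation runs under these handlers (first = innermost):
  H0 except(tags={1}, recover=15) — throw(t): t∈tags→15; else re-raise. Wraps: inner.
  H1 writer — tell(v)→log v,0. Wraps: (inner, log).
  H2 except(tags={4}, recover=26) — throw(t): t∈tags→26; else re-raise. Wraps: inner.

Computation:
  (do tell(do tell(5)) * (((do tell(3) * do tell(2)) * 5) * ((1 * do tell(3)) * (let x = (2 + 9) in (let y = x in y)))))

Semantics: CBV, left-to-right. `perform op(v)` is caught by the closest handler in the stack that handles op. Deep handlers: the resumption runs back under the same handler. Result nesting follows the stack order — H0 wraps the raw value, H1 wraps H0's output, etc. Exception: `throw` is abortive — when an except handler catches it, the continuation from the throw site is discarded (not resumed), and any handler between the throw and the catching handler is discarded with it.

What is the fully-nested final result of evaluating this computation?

Evaluation trace:
tell(5) @ H1 ⇒ log+=5
tell(0) @ H1 ⇒ log+=0
tell(3) @ H1 ⇒ log+=3
tell(2) @ H1 ⇒ log+=2
tell(3) @ H1 ⇒ log+=3
H0 returns 0
H1 returns (0, (5, 0, 3, 2, 3))
H2 returns (0, (5, 0, 3, 2, 3))
= (0, (5, 0, 3, 2, 3))

Answer: (0, (5, 0, 3, 2, 3))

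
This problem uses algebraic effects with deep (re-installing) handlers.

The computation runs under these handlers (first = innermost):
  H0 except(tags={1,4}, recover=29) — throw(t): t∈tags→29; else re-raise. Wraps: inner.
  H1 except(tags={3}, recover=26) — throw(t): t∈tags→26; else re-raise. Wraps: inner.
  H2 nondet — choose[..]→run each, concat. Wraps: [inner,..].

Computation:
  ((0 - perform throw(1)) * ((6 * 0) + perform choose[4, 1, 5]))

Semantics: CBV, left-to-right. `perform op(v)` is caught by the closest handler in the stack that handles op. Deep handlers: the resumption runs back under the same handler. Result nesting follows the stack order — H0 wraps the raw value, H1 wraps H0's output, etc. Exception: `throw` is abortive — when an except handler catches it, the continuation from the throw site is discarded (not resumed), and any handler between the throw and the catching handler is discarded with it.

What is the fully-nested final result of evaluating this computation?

Answer: [29]

Evaluation trace:
throw(1) @ H0 caught ⇒ 29
H1 returns 29
H2 returns [29]
= [29]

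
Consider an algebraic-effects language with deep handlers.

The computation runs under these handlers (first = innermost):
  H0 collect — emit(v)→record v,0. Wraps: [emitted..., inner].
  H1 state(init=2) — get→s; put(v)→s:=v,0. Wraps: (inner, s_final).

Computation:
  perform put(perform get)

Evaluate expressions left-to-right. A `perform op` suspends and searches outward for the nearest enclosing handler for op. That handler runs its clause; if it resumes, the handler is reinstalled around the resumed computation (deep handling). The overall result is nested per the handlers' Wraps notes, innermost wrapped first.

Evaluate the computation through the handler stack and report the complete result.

Answer: ([0], 2)

Step-by-step:
get @ H1 ⇒ 2
put(2) @ H1 ⇒ s:=2
H0 returns [0]
H1 returns ([0], 2)
= ([0], 2)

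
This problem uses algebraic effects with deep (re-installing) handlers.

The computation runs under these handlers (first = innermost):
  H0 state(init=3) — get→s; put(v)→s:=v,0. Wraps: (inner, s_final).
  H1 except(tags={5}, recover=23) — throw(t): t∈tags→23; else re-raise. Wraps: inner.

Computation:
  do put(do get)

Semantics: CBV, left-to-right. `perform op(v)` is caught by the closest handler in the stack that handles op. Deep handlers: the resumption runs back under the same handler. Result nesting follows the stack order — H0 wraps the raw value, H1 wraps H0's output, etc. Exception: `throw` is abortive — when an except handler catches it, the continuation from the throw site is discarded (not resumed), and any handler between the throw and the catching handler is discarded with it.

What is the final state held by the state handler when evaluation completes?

Step-by-step:
get @ H0 ⇒ 3
put(3) @ H0 ⇒ s:=3
H0 returns (0, 3)
H1 returns (0, 3)
= (0, 3)

Answer: 3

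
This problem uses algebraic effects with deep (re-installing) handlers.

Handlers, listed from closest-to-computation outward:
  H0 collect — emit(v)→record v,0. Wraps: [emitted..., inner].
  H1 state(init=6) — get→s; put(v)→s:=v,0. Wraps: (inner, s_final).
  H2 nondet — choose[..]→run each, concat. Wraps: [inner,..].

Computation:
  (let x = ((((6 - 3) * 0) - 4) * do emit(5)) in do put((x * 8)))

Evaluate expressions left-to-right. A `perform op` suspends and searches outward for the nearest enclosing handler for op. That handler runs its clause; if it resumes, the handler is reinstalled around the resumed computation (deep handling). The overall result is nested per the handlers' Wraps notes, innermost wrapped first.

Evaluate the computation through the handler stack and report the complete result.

Working:
emit(5) @ H0 ⇒ out+=5
put(0) @ H1 ⇒ s:=0
H0 returns [5, 0]
H1 returns ([5, 0], 0)
H2 returns [([5, 0], 0)]
= [([5, 0], 0)]

Answer: [([5, 0], 0)]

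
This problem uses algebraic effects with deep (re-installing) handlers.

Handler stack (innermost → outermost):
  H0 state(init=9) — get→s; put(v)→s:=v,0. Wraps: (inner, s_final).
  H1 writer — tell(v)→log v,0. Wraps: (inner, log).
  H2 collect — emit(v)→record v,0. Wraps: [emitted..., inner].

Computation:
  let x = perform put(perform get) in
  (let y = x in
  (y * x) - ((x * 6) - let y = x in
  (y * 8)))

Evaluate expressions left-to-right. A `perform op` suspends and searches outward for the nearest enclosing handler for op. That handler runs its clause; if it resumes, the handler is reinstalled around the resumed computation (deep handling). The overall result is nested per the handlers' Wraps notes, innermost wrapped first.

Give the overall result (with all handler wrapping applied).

Answer: [((0, 9), ())]

Working:
get @ H0 ⇒ 9
put(9) @ H0 ⇒ s:=9
H0 returns (0, 9)
H1 returns ((0, 9), ())
H2 returns [((0, 9), ())]
= [((0, 9), ())]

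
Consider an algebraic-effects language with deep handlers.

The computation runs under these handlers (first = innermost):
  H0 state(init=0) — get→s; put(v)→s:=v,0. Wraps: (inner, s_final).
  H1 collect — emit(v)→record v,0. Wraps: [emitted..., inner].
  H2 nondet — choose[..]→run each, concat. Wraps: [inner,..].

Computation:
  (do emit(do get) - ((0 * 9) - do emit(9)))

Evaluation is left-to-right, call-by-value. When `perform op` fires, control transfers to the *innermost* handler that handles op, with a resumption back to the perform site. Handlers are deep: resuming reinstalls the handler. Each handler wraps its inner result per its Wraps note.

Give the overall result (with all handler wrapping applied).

Answer: [[0, 9, (0, 0)]]

Step-by-step:
get @ H0 ⇒ 0
emit(0) @ H1 ⇒ out+=0
emit(9) @ H1 ⇒ out+=9
H0 returns (0, 0)
H1 returns [0, 9, (0, 0)]
H2 returns [[0, 9, (0, 0)]]
= [[0, 9, (0, 0)]]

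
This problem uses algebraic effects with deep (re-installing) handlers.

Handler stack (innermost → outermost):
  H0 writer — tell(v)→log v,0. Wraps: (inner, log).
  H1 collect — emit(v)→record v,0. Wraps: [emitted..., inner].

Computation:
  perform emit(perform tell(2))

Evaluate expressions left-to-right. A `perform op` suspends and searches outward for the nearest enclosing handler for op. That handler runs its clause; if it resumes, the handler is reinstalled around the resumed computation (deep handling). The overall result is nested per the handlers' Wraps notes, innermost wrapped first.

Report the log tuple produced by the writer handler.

Working:
tell(2) @ H0 ⇒ log+=2
emit(0) @ H1 ⇒ out+=0
H0 returns (0, (2))
H1 returns [0, (0, (2))]
= [0, (0, (2))]

Answer: (2)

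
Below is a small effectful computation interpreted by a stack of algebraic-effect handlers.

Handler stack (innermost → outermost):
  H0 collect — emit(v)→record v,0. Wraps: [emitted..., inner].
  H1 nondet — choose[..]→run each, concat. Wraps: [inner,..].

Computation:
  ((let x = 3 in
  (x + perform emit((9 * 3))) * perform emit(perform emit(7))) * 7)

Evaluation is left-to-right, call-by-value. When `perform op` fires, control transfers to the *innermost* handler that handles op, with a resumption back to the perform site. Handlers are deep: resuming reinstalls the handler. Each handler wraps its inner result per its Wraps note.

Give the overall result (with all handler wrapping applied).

Step-by-step:
emit(27) @ H0 ⇒ out+=27
emit(7) @ H0 ⇒ out+=7
emit(0) @ H0 ⇒ out+=0
H0 returns [27, 7, 0, 0]
H1 returns [[27, 7, 0, 0]]
= [[27, 7, 0, 0]]

Answer: [[27, 7, 0, 0]]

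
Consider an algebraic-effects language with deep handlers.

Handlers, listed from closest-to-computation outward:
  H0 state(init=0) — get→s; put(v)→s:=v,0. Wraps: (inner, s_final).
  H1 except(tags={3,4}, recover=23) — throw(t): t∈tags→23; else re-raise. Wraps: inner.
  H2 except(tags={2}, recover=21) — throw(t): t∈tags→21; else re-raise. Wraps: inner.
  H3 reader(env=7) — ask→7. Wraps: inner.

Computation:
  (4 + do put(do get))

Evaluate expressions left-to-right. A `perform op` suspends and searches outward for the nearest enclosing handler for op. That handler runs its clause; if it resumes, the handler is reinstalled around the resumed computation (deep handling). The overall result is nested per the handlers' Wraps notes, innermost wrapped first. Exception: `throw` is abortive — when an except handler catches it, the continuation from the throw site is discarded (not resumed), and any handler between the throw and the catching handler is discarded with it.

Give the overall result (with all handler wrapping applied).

Answer: (4, 0)

Step-by-step:
get @ H0 ⇒ 0
put(0) @ H0 ⇒ s:=0
H0 returns (4, 0)
H1 returns (4, 0)
H2 returns (4, 0)
H3 returns (4, 0)
= (4, 0)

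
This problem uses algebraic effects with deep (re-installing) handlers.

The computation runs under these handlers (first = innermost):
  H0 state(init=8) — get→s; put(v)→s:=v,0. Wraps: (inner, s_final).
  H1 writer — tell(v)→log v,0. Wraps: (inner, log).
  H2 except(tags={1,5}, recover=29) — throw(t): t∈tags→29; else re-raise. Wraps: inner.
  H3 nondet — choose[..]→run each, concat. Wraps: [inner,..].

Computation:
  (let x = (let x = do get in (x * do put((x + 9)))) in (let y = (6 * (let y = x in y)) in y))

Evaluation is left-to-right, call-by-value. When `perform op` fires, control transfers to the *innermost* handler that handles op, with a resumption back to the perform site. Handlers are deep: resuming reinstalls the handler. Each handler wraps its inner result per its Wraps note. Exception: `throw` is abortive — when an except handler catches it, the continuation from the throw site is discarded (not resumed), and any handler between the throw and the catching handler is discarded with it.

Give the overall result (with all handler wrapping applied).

Answer: [((0, 17), ())]

Step-by-step:
get @ H0 ⇒ 8
put(17) @ H0 ⇒ s:=17
H0 returns (0, 17)
H1 returns ((0, 17), ())
H2 returns ((0, 17), ())
H3 returns [((0, 17), ())]
= [((0, 17), ())]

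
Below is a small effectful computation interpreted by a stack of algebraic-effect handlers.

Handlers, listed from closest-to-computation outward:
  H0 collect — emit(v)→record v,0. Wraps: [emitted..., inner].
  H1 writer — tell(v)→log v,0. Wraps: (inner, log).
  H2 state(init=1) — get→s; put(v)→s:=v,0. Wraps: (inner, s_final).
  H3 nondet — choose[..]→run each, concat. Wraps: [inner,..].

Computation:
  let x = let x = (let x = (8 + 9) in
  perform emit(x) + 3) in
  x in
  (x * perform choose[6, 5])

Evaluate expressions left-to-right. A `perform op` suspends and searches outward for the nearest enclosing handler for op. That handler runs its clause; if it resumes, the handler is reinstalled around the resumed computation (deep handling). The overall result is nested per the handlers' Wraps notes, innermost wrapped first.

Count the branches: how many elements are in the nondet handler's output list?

Answer: 2

Evaluation trace:
emit(17) @ H0 ⇒ out+=17
choose[6, 5] @ H3
  branch[0] choose=6:
    H0 returns [17, 18]
    H1 returns ([17, 18], ())
    H2 returns (([17, 18], ()), 1)
    H3 returns [(([17, 18], ()), 1)]
  branch[1] choose=5:
    H0 returns [17, 15]
    H1 returns ([17, 15], ())
    H2 returns (([17, 15], ()), 1)
    H3 returns [(([17, 15], ()), 1)]
= [(([17, 18], ()), 1), (([17, 15], ()), 1)]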